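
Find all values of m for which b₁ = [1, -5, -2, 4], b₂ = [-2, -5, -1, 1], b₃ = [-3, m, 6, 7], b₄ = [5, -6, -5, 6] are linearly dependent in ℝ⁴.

Dependence holds iff the 4×4 matrix [b₁ b₂ b₃ b₄] is singular.
Cofactor expansion gives det = -25*m - 5.
This vanishes exactly when m = -1/5.

m = -1/5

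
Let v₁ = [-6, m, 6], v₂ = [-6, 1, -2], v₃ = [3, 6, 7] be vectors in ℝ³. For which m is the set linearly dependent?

m = 29/3

Place the vectors as rows of a 3×3 matrix; dependence ⇔ determinant zero.
Expanding, det = 36*m - 348.
Setting this to zero gives m = 29/3.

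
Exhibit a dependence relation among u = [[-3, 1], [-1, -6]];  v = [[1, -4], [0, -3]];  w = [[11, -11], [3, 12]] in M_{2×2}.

3u - 2v + w = 0

Pass to coordinate vectors relative to the basis {E₁₁, E₁₂, E₂₁, E₂₂}.
Solve the homogeneous system with u, v, w as columns by row-reducing the coefficient matrix.
A generator of the null space is (3, -2, 1).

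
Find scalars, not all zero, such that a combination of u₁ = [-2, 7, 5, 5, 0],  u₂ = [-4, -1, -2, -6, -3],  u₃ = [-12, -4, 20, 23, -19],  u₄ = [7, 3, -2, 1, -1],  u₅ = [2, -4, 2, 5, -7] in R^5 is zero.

2u₁ - u₃ - 2u₄ + 3u₅ = 0

Solve the homogeneous system with u₁, u₂, u₃, u₄, u₅ as columns by row-reducing the coefficient matrix.
A generator of the null space is (2, 0, -1, -2, 3).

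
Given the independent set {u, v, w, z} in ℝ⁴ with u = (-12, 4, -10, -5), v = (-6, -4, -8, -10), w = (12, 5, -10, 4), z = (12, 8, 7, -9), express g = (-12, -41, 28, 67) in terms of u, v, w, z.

Solve the system with u, v, w, z as columns and g as the right-hand side.
Back-substitution yields (α₁, …, α₄) = (-3, -2, -1, -4).

g = -3u - 2v - w - 4z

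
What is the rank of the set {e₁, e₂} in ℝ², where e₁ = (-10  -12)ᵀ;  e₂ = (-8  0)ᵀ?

Apply Gaussian elimination to the matrix whose rows are e₁, e₂.
There are 2 pivot columns, so rank = 2.

rank 2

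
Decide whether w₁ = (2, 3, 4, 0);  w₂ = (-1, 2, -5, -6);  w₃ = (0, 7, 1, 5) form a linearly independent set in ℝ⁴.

Row-reduce the matrix whose columns are w₁, w₂, w₃.
The reduction yields 3 nonzero rows, so the rank is 3.
Since rank = 3 (the number of vectors), the set is linearly independent.

linearly independent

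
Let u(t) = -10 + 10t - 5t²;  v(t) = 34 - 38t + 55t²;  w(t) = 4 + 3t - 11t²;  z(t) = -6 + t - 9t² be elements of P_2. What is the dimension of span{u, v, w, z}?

Use coordinates relative to {1, t, t²}.
Put the 3×4 matrix [u|v|w|z] into echelon form.
The echelon form has 3 nonzero rows, so the rank is 3.
(With 4 elements in a 3-dimensional space the rank is at most 3.)

3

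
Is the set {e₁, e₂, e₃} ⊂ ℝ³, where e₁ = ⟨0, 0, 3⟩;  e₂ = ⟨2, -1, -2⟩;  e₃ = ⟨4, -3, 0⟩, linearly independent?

Form the 3×3 matrix with these as columns; its determinant is -6.
A nonzero determinant means the columns are linearly independent.

linearly independent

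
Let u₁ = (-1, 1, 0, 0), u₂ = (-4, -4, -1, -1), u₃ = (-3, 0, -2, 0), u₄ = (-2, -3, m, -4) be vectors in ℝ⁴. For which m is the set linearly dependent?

m = 14

The vectors are dependent exactly when the determinant of the matrix with rows u₁, u₂, u₃, u₄ vanishes.
The determinant works out to 42 - 3*m.
Setting this to zero gives m = 14.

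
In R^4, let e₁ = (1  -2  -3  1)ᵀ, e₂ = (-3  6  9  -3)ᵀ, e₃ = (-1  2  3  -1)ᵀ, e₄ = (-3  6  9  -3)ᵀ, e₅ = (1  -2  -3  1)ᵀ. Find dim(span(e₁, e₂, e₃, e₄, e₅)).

dim = 1

Put the 4×5 matrix [e₁|e₂|e₃|e₄|e₅] into echelon form.
Reduction leaves 1 leading entry, giving rank 1.
(With 5 elements in a 4-dimensional space the rank is at most 4.)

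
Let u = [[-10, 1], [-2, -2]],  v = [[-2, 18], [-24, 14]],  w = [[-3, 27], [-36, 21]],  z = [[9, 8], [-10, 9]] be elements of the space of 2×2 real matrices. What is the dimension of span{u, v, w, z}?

Pass to coordinate vectors with respect to the basis {E₁₁, E₁₂, E₂₁, E₂₂}.
Row-reduce the 4×4 matrix with these as rows.
The echelon form has 2 nonzero rows, so the rank is 2.

2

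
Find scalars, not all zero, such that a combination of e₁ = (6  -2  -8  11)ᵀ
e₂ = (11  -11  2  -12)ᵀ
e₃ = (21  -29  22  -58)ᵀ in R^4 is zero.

2e₁ - 3e₂ + e₃ = 0

Set up α₁e₁ + … + α₃e₃ = 0 and solve the homogeneous system.
One solution (up to scaling) is (2, -3, 1).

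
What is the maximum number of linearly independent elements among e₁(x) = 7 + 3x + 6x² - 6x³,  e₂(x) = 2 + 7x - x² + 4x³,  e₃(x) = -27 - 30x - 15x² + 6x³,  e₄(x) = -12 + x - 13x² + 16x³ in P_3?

Pass to coordinate vectors with respect to the basis {1, x, …, x³}.
Apply Gaussian elimination to the matrix whose rows are e₁, e₂, e₃, e₄.
Reduction leaves 2 leading entries, giving rank 2.

2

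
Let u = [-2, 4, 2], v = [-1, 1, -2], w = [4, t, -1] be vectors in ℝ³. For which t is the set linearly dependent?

t = -7

Place the vectors as rows of a 3×3 matrix; dependence ⇔ determinant zero.
The determinant works out to -6*t - 42.
This vanishes exactly when t = -7.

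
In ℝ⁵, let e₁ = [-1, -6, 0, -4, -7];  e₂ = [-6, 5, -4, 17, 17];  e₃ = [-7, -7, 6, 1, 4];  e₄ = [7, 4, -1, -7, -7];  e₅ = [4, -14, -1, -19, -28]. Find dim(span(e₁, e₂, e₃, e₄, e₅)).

3

Form the matrix with e₁, e₂, e₃, e₄, e₅ as columns and reduce.
The echelon form has 3 nonzero rows, so the rank is 3.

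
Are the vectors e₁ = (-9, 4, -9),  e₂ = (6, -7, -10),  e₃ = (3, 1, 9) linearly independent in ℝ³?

The matrix [e₁|e₂|e₃] has determinant -102.
A nonzero determinant means the columns are linearly independent.

linearly independent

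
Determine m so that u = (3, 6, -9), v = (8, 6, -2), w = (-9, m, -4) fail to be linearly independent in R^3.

The vectors are dependent exactly when the determinant of the matrix with rows u, v, w vanishes.
The determinant works out to -66*m - 258.
This vanishes exactly when m = -43/11.

m = -43/11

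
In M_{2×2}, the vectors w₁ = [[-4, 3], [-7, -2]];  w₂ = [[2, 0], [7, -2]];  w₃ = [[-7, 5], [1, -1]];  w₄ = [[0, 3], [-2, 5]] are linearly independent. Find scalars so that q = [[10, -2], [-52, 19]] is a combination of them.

q = 3w₁ - 3w₂ - 4w₃ + 3w₄

Work in coordinates with respect to the standard basis {E₁₁, E₁₂, E₂₁, E₂₂}.
Since w₁, w₂, w₃, w₄ are independent, the coefficients expressing q are uniquely determined by a linear system.
Back-substitution yields (a₁, …, a₄) = (3, -3, -4, 3).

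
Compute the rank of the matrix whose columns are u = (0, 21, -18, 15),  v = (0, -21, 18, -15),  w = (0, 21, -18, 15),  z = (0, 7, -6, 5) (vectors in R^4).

Row-reduce the 4×4 matrix with these as rows.
The echelon form has 1 nonzero row, so the rank is 1.

rank 1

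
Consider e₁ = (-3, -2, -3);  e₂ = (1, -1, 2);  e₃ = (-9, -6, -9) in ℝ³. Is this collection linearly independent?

linearly dependent

One vector is a scalar multiple of another, so the set is dependent.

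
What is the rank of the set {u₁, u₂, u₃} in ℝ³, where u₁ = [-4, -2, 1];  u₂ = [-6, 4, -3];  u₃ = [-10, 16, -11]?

Form the matrix with u₁, u₂, u₃ as columns and reduce.
There are 2 pivot columns, so rank = 2.

2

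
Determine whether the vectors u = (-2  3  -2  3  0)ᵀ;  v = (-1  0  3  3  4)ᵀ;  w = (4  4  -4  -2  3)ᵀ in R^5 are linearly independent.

linearly independent

Place the vectors as rows of a 3×5 matrix and reduce to echelon form.
The reduction yields 3 nonzero rows, so the rank is 3.
Since rank = 3 (the number of vectors), the set is linearly independent.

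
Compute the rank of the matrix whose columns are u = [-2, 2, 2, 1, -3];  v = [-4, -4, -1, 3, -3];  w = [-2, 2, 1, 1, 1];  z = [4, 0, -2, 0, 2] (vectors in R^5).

Row-reduce the 4×5 matrix with these as rows.
Exactly 4 pivots survive; hence the rank is 4.

rank 4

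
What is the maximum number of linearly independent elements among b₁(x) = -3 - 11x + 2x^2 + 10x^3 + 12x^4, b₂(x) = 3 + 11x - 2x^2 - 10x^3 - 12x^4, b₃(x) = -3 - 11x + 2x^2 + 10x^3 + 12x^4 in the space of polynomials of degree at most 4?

1

Pass to coordinate vectors with respect to the basis {1, x, …, x^4}.
Form the matrix with b₁, b₂, b₃ as columns and reduce.
Reduction leaves 1 leading entry, giving rank 1.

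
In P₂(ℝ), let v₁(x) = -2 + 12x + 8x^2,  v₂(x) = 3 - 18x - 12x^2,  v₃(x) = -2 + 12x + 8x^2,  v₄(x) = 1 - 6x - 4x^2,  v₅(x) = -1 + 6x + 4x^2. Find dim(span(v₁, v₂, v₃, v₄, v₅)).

dim = 1

Pass to coordinate vectors with respect to the basis {1, x, x^2}.
Form the matrix with v₁, v₂, v₃, v₄, v₅ as columns and reduce.
Exactly 1 pivot survives; hence the rank is 1.
(With 5 elements in a 3-dimensional space the rank is at most 3.)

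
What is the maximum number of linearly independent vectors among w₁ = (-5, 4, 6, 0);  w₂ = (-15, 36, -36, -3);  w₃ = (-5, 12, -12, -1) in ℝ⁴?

Row-reduce the 3×4 matrix with these as rows.
There are 2 pivot columns, so rank = 2.

2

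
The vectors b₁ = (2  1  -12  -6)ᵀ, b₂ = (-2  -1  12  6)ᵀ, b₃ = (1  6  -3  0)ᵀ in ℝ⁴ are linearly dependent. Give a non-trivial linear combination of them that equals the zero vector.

Set up α₁b₁ + … + α₃b₃ = 0 and solve the homogeneous system.
A generator of the null space is (1, 1, 0).

b₁ + b₂ = 0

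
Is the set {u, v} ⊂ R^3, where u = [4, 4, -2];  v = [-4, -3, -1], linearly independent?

Row-reduce the matrix whose columns are u, v.
The reduction yields 2 nonzero rows, so the rank is 2.
Since rank = 2 (the number of vectors), the set is linearly independent.

linearly independent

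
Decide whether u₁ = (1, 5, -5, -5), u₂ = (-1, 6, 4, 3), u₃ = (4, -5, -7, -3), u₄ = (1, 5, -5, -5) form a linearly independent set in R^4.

Two of the vectors are equal, giving an immediate dependence.

linearly dependent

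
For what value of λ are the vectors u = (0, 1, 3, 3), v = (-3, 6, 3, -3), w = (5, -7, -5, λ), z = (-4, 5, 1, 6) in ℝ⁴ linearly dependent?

The vectors are dependent exactly when the determinant of the matrix with rows u, v, w, z vanishes.
Cofactor expansion gives det = -18*λ - 261.
Solving -18*λ - 261 = 0 yields λ = -29/2.

λ = -29/2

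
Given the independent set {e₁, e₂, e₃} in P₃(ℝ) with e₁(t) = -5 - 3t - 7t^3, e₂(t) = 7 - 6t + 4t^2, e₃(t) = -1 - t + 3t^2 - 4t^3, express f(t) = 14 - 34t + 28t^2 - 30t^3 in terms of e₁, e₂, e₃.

f = 2e₁ + 4e₂ + 4e₃

Identify each element with its coordinate vector in ℝ⁴ via {1, t, …, t^3}.
Since e₁, e₂, e₃ are independent, the coefficients expressing f are uniquely determined by a linear system.
Back-substitution yields (c₁, c₂, c₃) = (2, 4, 4).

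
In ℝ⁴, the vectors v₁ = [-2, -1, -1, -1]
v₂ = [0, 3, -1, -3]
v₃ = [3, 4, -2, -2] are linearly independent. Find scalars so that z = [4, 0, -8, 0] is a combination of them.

z = 4v₁ - 4v₂ + 4v₃

Since v₁, v₂, v₃ are independent, the coefficients expressing z are uniquely determined by a linear system.
The system has the unique solution (α₁, α₂, α₃) = (4, -4, 4).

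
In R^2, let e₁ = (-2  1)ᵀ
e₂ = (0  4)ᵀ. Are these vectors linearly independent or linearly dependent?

The matrix [e₁|e₂] has determinant -8.
A nonzero determinant means the columns are linearly independent.

linearly independent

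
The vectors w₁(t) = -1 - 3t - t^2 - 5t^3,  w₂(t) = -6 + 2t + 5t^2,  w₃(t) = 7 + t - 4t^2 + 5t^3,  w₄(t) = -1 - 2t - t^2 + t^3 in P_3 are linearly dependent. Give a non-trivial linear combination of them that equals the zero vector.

w₁ + w₂ + w₃ = 0

Take coordinates with respect to {1, t, …, t^3}.
Row-reduce the matrix with w₁, w₂, w₃, w₄ as columns; the null space gives the coefficients.
A generator of the null space is (1, 1, 1, 0).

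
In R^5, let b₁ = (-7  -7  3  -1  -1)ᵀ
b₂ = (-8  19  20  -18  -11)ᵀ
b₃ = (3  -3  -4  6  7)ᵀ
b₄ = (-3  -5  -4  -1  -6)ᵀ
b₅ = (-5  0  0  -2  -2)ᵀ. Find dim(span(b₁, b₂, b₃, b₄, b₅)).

Put the 5×5 matrix [b₁|b₂|b₃|b₄|b₅] into echelon form.
There are 4 pivot columns, so rank = 4.

4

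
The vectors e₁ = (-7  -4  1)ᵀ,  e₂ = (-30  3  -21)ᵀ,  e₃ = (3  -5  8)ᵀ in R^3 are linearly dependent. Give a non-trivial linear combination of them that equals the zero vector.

3e₁ - e₂ - 3e₃ = 0

Row-reduce the matrix with e₁, e₂, e₃ as columns; the null space gives the coefficients.
The free variable yields coefficients (3, -1, -3) (any nonzero multiple also works).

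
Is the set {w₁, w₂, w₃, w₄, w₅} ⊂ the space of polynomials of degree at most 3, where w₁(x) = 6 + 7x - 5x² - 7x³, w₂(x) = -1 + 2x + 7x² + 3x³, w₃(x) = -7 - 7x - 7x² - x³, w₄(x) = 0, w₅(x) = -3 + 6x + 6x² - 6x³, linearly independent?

Write each element as a coordinate vector in ℝ⁴ using {1, x, …, x³}.
There are 5 vectors in a 4-dimensional space, so they cannot be linearly independent.

linearly dependent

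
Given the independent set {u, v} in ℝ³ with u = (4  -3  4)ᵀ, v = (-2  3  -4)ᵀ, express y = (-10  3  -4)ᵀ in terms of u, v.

y = -4u - 3v

Set up the augmented matrix [u | v | y] and row-reduce.
Back-substitution yields (α₁, α₂) = (-4, -3).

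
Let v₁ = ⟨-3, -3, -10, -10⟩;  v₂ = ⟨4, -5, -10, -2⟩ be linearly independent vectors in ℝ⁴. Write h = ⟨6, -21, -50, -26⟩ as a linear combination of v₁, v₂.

Solve the system with v₁, v₂ as columns and h as the right-hand side.
The system has the unique solution (α₁, α₂) = (2, 3).

h = 2v₁ + 3v₂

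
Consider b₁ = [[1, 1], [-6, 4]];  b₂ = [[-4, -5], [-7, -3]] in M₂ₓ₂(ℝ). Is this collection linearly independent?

Take coordinates with respect to the standard basis {E₁₁, E₁₂, E₂₁, E₂₂}.
Place the vectors as rows of a 2×4 matrix and reduce to echelon form.
The reduction yields 2 nonzero rows, so the rank is 2.
Since rank = 2 (the number of vectors), the set is linearly independent.

linearly independent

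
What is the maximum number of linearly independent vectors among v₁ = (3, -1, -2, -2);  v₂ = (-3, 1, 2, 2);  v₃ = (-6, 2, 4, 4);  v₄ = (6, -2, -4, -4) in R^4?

1

Row-reduce the 4×4 matrix with these as rows.
Reduction leaves 1 leading entry, giving rank 1.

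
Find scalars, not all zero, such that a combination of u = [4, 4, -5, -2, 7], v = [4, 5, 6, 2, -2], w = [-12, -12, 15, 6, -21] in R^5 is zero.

3u + w = 0

Solve the homogeneous system with u, v, w as columns by row-reducing the coefficient matrix.
One solution (up to scaling) is (3, 0, 1).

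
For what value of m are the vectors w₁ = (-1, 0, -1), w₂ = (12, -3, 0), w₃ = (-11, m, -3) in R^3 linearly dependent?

m = 2

The set is linearly dependent precisely when det[w₁; w₂; w₃] = 0.
The determinant works out to 24 - 12*m.
Solving 24 - 12*m = 0 yields m = 2.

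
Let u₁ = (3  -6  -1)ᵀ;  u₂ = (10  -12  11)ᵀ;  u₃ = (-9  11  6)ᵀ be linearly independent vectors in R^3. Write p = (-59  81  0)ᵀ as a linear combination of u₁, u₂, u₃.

Since u₁, u₂, u₃ are independent, the coefficients expressing p are uniquely determined by a linear system.
The system has the unique solution (a₁, a₂, a₃) = (-4, -2, 3).

p = -4u₁ - 2u₂ + 3u₃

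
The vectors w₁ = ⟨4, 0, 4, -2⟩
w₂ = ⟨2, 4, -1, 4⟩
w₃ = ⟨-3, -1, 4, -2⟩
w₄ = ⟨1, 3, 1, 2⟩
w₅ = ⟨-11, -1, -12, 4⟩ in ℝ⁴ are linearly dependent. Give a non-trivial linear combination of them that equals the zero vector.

Set up α₁w₁ + … + α₅w₅ = 0 and solve the homogeneous system.
A generator of the null space is (3, 2, 1, -2, 1).

3w₁ + 2w₂ + w₃ - 2w₄ + w₅ = 0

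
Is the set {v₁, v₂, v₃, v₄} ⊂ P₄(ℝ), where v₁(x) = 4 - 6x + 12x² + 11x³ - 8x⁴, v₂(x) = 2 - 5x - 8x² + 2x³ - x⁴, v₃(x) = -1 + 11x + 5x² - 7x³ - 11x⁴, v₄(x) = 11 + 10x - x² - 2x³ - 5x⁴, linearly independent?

linearly independent

Take coordinates with respect to the standard basis {1, x, …, x⁴}.
Row-reduce the matrix whose columns are v₁, v₂, v₃, v₄.
The reduction yields 4 nonzero rows, so the rank is 4.
Since rank = 4 (the number of vectors), the set is linearly independent.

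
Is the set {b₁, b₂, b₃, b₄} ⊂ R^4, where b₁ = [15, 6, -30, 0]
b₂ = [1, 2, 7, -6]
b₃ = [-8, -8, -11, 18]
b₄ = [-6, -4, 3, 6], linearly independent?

linearly dependent

Form the 4×4 matrix with these as columns; its determinant is 0.
A zero determinant means the columns are linearly dependent.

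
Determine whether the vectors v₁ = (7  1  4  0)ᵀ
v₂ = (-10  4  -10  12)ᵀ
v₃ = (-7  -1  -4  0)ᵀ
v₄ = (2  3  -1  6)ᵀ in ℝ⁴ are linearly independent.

Place the vectors as rows of a 4×4 matrix and reduce to echelon form.
The reduction yields 2 nonzero rows, so the rank is 2.
Since rank 2 < 4, the set is linearly dependent.
Indeed v₁ + v₃ = 0.

linearly dependent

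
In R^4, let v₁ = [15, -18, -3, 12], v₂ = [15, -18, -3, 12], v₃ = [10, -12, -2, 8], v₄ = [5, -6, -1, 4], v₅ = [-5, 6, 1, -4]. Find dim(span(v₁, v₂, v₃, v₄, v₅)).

Row-reduce the 5×4 matrix with these as rows.
Exactly 1 pivot survives; hence the rank is 1.
(With 5 elements in a 4-dimensional space the rank is at most 4.)

dim = 1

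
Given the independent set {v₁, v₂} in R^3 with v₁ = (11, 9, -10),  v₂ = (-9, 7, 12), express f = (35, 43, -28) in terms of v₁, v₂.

f = 4v₁ + v₂

Since v₁, v₂ are independent, the coefficients expressing f are uniquely determined by a linear system.
Row-reducing the augmented matrix gives the unique coefficients (a₁, a₂) = (4, 1).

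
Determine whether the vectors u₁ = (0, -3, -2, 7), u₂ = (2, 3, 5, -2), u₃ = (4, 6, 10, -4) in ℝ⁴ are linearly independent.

linearly dependent

One vector is a scalar multiple of another, so the set is dependent.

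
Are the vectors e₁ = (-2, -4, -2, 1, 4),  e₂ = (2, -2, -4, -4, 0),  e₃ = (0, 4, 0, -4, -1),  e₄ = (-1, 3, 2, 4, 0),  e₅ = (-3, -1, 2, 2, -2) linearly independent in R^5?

The matrix [e₁|e₂|e₃|e₄|e₅] has determinant 848.
A nonzero determinant means the columns are linearly independent.

linearly independent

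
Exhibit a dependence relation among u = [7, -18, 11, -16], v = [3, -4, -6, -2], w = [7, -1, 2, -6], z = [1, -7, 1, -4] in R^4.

Solve the homogeneous system with u, v, w, z as columns by row-reducing the coefficient matrix.
One solution (up to scaling) is (1, 1, -1, -3).

u + v - w - 3z = 0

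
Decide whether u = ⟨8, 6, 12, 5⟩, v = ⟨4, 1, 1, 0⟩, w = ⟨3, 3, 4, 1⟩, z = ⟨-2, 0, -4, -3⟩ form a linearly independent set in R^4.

linearly dependent

The matrix [u|v|w|z] has determinant 0.
A zero determinant means the columns are linearly dependent.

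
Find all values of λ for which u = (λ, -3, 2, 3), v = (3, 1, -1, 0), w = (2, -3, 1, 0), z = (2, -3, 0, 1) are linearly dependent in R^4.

Dependence holds iff the 4×4 matrix [u v w z] is singular.
Expanding, det = -2*λ - 40.
Setting this to zero gives λ = -20.

λ = -20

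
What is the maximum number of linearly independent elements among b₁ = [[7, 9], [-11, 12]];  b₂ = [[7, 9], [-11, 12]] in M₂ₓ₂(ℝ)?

1

Use coordinates relative to {E₁₁, E₁₂, E₂₁, E₂₂}.
Row-reduce the 2×4 matrix with these as rows.
Exactly 1 pivot survives; hence the rank is 1.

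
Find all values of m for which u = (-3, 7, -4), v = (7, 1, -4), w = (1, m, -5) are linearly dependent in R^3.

The set is linearly dependent precisely when det[u; v; w] = 0.
Expanding, det = 236 - 40*m.
Setting this to zero gives m = 59/10.

m = 59/10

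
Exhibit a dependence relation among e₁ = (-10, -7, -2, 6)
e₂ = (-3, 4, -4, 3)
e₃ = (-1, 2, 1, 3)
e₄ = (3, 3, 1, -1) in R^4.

Write the vectors as columns of a matrix and find a nonzero vector in its null space.
The free variable yields coefficients (1, 0, -1, 3) (any nonzero multiple also works).

e₁ - e₃ + 3e₄ = 0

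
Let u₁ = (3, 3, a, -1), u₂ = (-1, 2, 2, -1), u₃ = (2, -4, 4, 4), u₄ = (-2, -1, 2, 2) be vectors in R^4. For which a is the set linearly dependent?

a = 52/5

Dependence holds iff the 4×4 matrix [u₁ u₂ u₃ u₄] is singular.
Expanding, det = 104 - 10*a.
Solving 104 - 10*a = 0 yields a = 52/5.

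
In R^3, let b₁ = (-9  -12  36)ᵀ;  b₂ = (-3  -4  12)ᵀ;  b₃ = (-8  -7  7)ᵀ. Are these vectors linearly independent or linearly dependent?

linearly dependent

Row-reduce the matrix whose columns are b₁, b₂, b₃.
The reduction yields 2 nonzero rows, so the rank is 2.
Since rank 2 < 3, the set is linearly dependent.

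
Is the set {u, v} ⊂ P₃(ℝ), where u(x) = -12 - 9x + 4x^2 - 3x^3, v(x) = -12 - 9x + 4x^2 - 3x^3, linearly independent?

linearly dependent

Write each element as a coordinate vector in ℝ⁴ using {1, x, …, x^3}.
Place the vectors as rows of a 2×4 matrix and reduce to echelon form.
The reduction yields 1 nonzero row, so the rank is 1.
Since rank 1 < 2, the set is linearly dependent.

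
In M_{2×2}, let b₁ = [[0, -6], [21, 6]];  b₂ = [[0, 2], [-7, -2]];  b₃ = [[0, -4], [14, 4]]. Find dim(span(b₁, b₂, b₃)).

dim = 1

Pass to coordinate vectors with respect to the basis {E₁₁, E₁₂, E₂₁, E₂₂}.
Form the matrix with b₁, b₂, b₃ as columns and reduce.
The echelon form has 1 nonzero row, so the rank is 1.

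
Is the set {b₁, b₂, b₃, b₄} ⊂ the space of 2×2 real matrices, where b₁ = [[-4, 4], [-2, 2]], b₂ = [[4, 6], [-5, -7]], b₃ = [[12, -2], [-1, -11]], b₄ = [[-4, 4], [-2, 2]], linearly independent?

Take coordinates with respect to the standard basis {E₁₁, E₁₂, E₂₁, E₂₂}.
Two of the vectors are equal, giving an immediate dependence.

linearly dependent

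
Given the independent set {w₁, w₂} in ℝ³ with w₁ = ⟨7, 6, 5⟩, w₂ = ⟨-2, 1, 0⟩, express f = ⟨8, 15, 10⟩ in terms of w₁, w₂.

f = 2w₁ + 3w₂

Solve the system with w₁, w₂ as columns and f as the right-hand side.
The system has the unique solution (α₁, α₂) = (2, 3).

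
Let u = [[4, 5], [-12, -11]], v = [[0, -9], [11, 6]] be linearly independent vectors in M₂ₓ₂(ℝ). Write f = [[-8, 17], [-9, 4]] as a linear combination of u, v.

f = -2u - 3v

Work in coordinates with respect to the standard basis {E₁₁, E₁₂, E₂₁, E₂₂}.
Write f = c₁u + c₂v and equate components.
Row-reducing the augmented matrix gives the unique coefficients (c₁, c₂) = (-2, -3).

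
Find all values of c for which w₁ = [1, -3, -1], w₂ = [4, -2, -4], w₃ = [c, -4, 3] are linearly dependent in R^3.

Dependence holds iff the 3×3 matrix [w₁ w₂ w₃] is singular.
Expanding, det = 10*c + 30.
Setting this to zero gives c = -3.

c = -3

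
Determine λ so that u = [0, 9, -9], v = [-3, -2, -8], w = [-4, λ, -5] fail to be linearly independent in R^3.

λ = -25/3

The vectors are dependent exactly when the determinant of the matrix with rows u, v, w vanishes.
The determinant works out to 27*λ + 225.
Setting this to zero gives λ = -25/3.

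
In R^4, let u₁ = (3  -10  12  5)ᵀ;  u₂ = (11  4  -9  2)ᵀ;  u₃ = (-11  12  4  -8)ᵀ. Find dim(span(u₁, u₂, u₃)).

Put the 4×3 matrix [u₁|u₂|u₃] into echelon form.
There are 3 pivot columns, so rank = 3.

3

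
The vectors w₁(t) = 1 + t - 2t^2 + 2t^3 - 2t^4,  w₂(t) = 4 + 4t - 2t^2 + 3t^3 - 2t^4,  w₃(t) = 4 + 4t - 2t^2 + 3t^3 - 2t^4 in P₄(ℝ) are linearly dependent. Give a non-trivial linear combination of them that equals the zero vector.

w₂ - w₃ = 0

Pass to coordinate vectors relative to the basis {1, t, …, t^4}.
Solve the homogeneous system with w₁, w₂, w₃ as columns by row-reducing the coefficient matrix.
The free variable yields coefficients (0, 1, -1) (any nonzero multiple also works).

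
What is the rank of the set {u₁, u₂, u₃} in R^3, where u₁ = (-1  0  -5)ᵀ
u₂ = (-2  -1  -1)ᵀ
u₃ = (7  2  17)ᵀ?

Row-reduce the 3×3 matrix with these as rows.
Exactly 2 pivots survive; hence the rank is 2.

2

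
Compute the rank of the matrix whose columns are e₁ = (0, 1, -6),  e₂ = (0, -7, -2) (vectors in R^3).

rank 2

Row-reduce the 2×3 matrix with these as rows.
Reduction leaves 2 leading entries, giving rank 2.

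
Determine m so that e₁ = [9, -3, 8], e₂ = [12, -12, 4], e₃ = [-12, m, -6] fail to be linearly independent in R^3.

m = 48/5

The vectors are dependent exactly when the determinant of the matrix with rows e₁, e₂, e₃ vanishes.
Expanding, det = 60*m - 576.
Solving 60*m - 576 = 0 yields m = 48/5.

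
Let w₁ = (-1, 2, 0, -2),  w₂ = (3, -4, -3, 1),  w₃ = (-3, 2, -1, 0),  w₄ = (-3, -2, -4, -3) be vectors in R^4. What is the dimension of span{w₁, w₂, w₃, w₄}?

4

Put the 4×4 matrix [w₁|w₂|w₃|w₄] into echelon form.
Exactly 4 pivots survive; hence the rank is 4.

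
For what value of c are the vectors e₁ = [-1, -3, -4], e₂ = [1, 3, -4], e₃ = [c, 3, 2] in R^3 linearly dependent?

c = 1

Dependence holds iff the 3×3 matrix [e₁ e₂ e₃] is singular.
The determinant works out to 24*c - 24.
Solving 24*c - 24 = 0 yields c = 1.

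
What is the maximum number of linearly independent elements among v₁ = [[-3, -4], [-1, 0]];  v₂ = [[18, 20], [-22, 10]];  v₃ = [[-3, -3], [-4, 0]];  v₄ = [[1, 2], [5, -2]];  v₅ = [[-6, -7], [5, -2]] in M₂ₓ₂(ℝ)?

4

Use coordinates relative to {E₁₁, E₁₂, E₂₁, E₂₂}.
Put the 4×5 matrix [v₁|v₂|v₃|v₄|v₅] into echelon form.
There are 4 pivot columns, so rank = 4.
(With 5 elements in a 4-dimensional space the rank is at most 4.)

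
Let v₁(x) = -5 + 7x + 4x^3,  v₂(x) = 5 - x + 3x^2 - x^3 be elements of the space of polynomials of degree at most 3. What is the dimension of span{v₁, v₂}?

2

Use coordinates relative to {1, x, …, x^3}.
Form the matrix with v₁, v₂ as columns and reduce.
Exactly 2 pivots survive; hence the rank is 2.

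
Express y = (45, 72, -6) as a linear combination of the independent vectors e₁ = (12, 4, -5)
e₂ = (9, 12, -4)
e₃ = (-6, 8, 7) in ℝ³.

Solve the system with e₁, e₂, e₃ as columns and y as the right-hand side.
Back-substitution yields (c₁, c₂, c₃) = (3, 3, 3).

y = 3e₁ + 3e₂ + 3e₃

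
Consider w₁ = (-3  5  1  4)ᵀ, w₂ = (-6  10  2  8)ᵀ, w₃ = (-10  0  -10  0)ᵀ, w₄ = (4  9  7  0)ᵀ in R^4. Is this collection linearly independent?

linearly dependent

One vector is a scalar multiple of another, so the set is dependent.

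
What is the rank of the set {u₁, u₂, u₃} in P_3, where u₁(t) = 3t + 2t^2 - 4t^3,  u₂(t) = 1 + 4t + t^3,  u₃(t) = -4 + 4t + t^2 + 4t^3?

3

Use coordinates relative to {1, t, …, t^3}.
Put the 4×3 matrix [u₁|u₂|u₃] into echelon form.
The echelon form has 3 nonzero rows, so the rank is 3.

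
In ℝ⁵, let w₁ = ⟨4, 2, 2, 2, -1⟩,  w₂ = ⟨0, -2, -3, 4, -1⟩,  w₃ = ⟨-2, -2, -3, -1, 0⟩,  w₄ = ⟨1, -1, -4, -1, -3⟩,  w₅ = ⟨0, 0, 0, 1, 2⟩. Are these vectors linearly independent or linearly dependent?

The matrix [w₁|w₂|w₃|w₄|w₅] has determinant 44.
A nonzero determinant means the columns are linearly independent.

linearly independent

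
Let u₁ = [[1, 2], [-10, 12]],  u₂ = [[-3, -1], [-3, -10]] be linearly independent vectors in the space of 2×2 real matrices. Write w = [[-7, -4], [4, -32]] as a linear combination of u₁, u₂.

Identify each element with its coordinate vector in ℝ⁴ via {E₁₁, E₁₂, E₂₁, E₂₂}.
Write w = c₁u₁ + c₂u₂ and equate components.
The system has the unique solution (c₁, c₂) = (-1, 2).

w = -u₁ + 2u₂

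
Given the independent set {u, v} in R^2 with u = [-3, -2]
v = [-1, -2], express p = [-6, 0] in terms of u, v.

Write p = α₁u + α₂v and equate components.
The system has the unique solution (α₁, α₂) = (3, -3).

p = 3u - 3v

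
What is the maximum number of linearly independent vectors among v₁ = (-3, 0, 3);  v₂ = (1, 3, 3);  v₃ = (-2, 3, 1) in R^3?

3

Put the 3×3 matrix [v₁|v₂|v₃] into echelon form.
There are 3 pivot columns, so rank = 3.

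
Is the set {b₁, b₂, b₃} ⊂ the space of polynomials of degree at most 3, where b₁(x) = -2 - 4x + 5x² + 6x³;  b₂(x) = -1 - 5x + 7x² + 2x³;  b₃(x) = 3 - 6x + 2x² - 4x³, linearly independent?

linearly independent

Take coordinates with respect to the standard basis {1, x, …, x³}.
Place the vectors as rows of a 3×4 matrix and reduce to echelon form.
The reduction yields 3 nonzero rows, so the rank is 3.
Since rank = 3 (the number of vectors), the set is linearly independent.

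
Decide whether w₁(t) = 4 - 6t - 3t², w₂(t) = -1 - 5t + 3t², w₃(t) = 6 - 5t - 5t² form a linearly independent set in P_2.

Take coordinates with respect to the standard basis {1, t, t²}.
Form the 3×3 matrix with these as columns; its determinant is -23.
A nonzero determinant means the columns are linearly independent.

linearly independent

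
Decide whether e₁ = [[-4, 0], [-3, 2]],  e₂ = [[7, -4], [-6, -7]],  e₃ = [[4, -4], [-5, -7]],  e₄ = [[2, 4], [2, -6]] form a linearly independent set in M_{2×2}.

Take coordinates with respect to the standard basis {E₁₁, E₁₂, E₂₁, E₂₂}.
The matrix [e₁|e₂|e₃|e₄] has determinant -700.
A nonzero determinant means the columns are linearly independent.

linearly independent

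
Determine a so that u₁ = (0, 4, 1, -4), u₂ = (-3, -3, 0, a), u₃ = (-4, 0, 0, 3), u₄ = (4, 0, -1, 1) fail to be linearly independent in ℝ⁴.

a = 9/4

The set is linearly dependent precisely when det[u₁; u₂; u₃; u₄] = 0.
Expanding, det = 36 - 16*a.
This vanishes exactly when a = 9/4.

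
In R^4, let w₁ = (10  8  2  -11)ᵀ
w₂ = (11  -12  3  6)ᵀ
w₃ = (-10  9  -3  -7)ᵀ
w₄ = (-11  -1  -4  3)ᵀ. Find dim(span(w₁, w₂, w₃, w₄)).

4

Row-reduce the 4×4 matrix with these as rows.
There are 4 pivot columns, so rank = 4.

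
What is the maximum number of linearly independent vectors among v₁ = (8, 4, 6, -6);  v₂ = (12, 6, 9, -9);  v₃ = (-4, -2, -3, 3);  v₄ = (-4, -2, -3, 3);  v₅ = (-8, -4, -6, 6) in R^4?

1

Put the 4×5 matrix [v₁|v₂|v₃|v₄|v₅] into echelon form.
Exactly 1 pivot survives; hence the rank is 1.
(With 5 elements in a 4-dimensional space the rank is at most 4.)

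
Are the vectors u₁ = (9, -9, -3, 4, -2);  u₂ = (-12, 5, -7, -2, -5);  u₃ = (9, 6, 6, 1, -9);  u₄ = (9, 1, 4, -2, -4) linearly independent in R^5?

Place the vectors as rows of a 4×5 matrix and reduce to echelon form.
The reduction yields 4 nonzero rows, so the rank is 4.
Since rank = 4 (the number of vectors), the set is linearly independent.

linearly independent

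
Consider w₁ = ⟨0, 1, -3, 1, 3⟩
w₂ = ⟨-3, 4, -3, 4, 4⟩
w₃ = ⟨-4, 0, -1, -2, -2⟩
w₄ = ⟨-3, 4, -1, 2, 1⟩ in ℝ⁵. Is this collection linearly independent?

linearly independent

Place the vectors as rows of a 4×5 matrix and reduce to echelon form.
The reduction yields 4 nonzero rows, so the rank is 4.
Since rank = 4 (the number of vectors), the set is linearly independent.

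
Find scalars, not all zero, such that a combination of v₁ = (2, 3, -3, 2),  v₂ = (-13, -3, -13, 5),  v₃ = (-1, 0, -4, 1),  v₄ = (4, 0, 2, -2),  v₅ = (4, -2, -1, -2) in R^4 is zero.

v₁ + v₂ - 3v₃ + 2v₄ = 0

Solve the homogeneous system with v₁, v₂, v₃, v₄, v₅ as columns by row-reducing the coefficient matrix.
One solution (up to scaling) is (1, 1, -3, 2, 0).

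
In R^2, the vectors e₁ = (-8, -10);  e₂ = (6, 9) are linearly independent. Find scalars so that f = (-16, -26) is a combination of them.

f = -e₁ - 4e₂

Write f = a₁e₁ + a₂e₂ and equate components.
Back-substitution yields (a₁, a₂) = (-1, -4).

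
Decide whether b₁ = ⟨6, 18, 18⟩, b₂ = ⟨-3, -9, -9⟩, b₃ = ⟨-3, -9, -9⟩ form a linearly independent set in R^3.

One vector is a scalar multiple of another, so the set is dependent.

linearly dependent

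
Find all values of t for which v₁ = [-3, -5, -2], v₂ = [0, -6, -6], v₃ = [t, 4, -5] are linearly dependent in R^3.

The set is linearly dependent precisely when det[v₁; v₂; v₃] = 0.
The determinant works out to 18*t - 162.
Setting this to zero gives t = 9.

t = 9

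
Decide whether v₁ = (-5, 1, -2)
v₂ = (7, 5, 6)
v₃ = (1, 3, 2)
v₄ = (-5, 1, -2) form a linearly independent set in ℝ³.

linearly dependent

There are 4 vectors in a 3-dimensional space, so they cannot be linearly independent.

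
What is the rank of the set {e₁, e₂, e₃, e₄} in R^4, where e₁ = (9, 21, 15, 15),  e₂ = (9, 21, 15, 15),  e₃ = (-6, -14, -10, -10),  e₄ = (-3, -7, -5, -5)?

rank 1

Apply Gaussian elimination to the matrix whose rows are e₁, e₂, e₃, e₄.
The echelon form has 1 nonzero row, so the rank is 1.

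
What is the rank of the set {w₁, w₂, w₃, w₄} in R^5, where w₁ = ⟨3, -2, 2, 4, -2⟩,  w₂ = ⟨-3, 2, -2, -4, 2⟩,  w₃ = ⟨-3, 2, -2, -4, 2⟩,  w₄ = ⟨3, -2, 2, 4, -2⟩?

1

Form the matrix with w₁, w₂, w₃, w₄ as columns and reduce.
Reduction leaves 1 leading entry, giving rank 1.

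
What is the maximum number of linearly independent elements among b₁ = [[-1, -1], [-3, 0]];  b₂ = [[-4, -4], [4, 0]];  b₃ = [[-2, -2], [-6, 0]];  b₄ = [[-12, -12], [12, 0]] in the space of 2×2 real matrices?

Represent each element by its coordinate vector in ℝ⁴.
Apply Gaussian elimination to the matrix whose rows are b₁, b₂, b₃, b₄.
Reduction leaves 2 leading entries, giving rank 2.

2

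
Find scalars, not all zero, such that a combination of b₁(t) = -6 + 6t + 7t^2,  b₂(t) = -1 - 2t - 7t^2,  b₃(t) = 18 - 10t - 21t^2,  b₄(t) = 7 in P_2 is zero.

Pass to coordinate vectors relative to the basis {1, t, t^2}.
Solve the homogeneous system with b₁, b₂, b₃, b₄ as columns by row-reducing the coefficient matrix.
One solution (up to scaling) is (1, -2, 1, -2).

b₁ - 2b₂ + b₃ - 2b₄ = 0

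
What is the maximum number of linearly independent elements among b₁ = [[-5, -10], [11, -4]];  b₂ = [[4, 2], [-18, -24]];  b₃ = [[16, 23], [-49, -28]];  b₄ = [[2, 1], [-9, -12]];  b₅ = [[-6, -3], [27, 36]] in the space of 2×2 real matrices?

Represent each element by its coordinate vector in ℝ⁴.
Form the matrix with b₁, b₂, b₃, b₄, b₅ as columns and reduce.
The echelon form has 2 nonzero rows, so the rank is 2.
(With 5 elements in a 4-dimensional space the rank is at most 4.)

2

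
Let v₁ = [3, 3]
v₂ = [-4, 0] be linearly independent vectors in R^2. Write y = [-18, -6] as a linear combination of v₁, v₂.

y = -2v₁ + 3v₂

Solve the system with v₁, v₂ as columns and y as the right-hand side.
Row-reducing the augmented matrix gives the unique coefficients (α₁, α₂) = (-2, 3).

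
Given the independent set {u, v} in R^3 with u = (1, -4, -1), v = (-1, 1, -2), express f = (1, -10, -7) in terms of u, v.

f = 3u + 2v

Since u, v are independent, the coefficients expressing f are uniquely determined by a linear system.
Row-reducing the augmented matrix gives the unique coefficients (c₁, c₂) = (3, 2).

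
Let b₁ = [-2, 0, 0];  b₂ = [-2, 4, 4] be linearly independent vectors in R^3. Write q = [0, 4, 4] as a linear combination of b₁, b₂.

Write q = a₁b₁ + a₂b₂ and equate components.
Back-substitution yields (a₁, a₂) = (-1, 1).

q = -b₁ + b₂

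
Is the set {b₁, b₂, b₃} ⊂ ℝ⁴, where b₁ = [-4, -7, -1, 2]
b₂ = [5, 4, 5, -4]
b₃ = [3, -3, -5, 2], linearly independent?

linearly independent

Place the vectors as rows of a 3×4 matrix and reduce to echelon form.
The reduction yields 3 nonzero rows, so the rank is 3.
Since rank = 3 (the number of vectors), the set is linearly independent.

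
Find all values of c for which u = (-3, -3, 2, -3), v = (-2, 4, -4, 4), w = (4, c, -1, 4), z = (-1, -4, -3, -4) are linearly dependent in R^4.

The vectors are dependent exactly when the determinant of the matrix with rows u, v, w, z vanishes.
Expanding, det = 114*c - 456.
Solving 114*c - 456 = 0 yields c = 4.

c = 4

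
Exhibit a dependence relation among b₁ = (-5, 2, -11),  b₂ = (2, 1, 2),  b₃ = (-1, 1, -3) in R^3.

b₁ + b₂ - 3b₃ = 0

Write the vectors as columns of a matrix and find a nonzero vector in its null space.
A generator of the null space is (1, 1, -3).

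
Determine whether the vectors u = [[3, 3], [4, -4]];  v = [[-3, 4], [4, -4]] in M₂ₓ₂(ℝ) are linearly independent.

linearly independent

Write each element as a coordinate vector in ℝ⁴ using {E₁₁, E₁₂, E₂₁, E₂₂}.
Row-reduce the matrix whose columns are u, v.
The reduction yields 2 nonzero rows, so the rank is 2.
Since rank = 2 (the number of vectors), the set is linearly independent.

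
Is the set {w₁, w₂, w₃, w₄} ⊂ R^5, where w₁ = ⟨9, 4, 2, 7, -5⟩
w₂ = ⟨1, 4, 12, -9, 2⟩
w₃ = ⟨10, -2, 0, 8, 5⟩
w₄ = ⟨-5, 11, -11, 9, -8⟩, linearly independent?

Row-reduce the matrix whose columns are w₁, w₂, w₃, w₄.
The reduction yields 4 nonzero rows, so the rank is 4.
Since rank = 4 (the number of vectors), the set is linearly independent.

linearly independent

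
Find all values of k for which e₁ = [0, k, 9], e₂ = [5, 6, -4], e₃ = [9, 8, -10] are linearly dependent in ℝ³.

k = 9

Place the vectors as rows of a 3×3 matrix; dependence ⇔ determinant zero.
The determinant works out to 14*k - 126.
Setting this to zero gives k = 9.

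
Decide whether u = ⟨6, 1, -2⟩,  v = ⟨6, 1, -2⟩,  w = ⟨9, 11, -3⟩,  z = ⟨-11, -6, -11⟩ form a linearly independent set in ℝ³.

linearly dependent

There are 4 vectors in a 3-dimensional space, so they cannot be linearly independent.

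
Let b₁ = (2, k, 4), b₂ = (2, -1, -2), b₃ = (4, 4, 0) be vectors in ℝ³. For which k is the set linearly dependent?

The set is linearly dependent precisely when det[b₁; b₂; b₃] = 0.
Cofactor expansion gives det = 64 - 8*k.
Solving 64 - 8*k = 0 yields k = 8.

k = 8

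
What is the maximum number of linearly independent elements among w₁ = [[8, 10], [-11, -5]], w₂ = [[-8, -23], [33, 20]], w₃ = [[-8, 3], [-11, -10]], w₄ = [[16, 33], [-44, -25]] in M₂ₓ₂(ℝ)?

Pass to coordinate vectors with respect to the basis {E₁₁, E₁₂, E₂₁, E₂₂}.
Row-reduce the 4×4 matrix with these as rows.
Reduction leaves 2 leading entries, giving rank 2.

2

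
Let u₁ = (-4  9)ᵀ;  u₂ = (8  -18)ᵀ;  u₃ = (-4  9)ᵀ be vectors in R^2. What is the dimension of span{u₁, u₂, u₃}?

Form the matrix with u₁, u₂, u₃ as columns and reduce.
The echelon form has 1 nonzero row, so the rank is 1.
(With 3 elements in a 2-dimensional space the rank is at most 2.)

1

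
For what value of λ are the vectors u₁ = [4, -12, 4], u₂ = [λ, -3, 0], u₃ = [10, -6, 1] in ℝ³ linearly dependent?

The vectors are dependent exactly when the determinant of the matrix with rows u₁, u₂, u₃ vanishes.
Cofactor expansion gives det = 108 - 12*λ.
Solving 108 - 12*λ = 0 yields λ = 9.

λ = 9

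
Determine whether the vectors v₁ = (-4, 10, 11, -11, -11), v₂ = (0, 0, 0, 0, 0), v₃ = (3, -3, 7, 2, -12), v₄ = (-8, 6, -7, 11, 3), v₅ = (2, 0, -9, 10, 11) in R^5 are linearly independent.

One of the vectors is the zero vector, so the set is linearly dependent.

linearly dependent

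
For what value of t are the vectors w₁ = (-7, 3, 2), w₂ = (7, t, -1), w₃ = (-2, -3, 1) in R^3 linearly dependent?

The set is linearly dependent precisely when det[w₁; w₂; w₃] = 0.
The determinant works out to -3*t - 36.
Solving -3*t - 36 = 0 yields t = -12.

t = -12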